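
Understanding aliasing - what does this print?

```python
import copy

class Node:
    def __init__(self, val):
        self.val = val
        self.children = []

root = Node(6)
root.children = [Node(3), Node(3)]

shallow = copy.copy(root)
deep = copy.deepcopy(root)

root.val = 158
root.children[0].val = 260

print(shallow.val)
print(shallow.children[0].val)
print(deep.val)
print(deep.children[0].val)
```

Key concept: deep copy with custom objects.
Step by step:
`root = Node(6)` → root = Node(val=6, children=[])
`root.children = [Node(3), Node(3)]` → root = Node(val=6, children=[Node(val=3, children=[]), Node(val=3, children=[])])
`shallow = copy.copy(root)` → shallow = Node(val=6, children=[Node(val=3, children=[]), Node(val=3, children=[])])
`deep = copy.deepcopy(root)` → deep = Node(val=6, children=[Node(val=3, children=[]), Node(val=3, children=[])])
`root.val = 158` → root = Node(val=158, children=[Node(val=3, children=[]), Node(val=3, children=[])])
`root.children[0].val = 260` → root = Node(val=158, children=[Node(val=260, children=[]), Node(val=3, children=[])]); shallow = Node(val=6, children=[Node(val=260, children=[]), Node(val=3, children=[])])
`print(shallow.val)` → prints 6
`print(shallow.children[0].val)` → prints 260
`print(deep.val)` → prints 6
`print(deep.children[0].val)` → prints 3

Answer:
6
260
6
3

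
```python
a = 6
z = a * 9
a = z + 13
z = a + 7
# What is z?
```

Trace:
`a = 6` → a = 6
`z = a * 9` → z = 54
`a = z + 13` → a = 67
`z = a + 7` → z = 74
So z = 74

Answer: 74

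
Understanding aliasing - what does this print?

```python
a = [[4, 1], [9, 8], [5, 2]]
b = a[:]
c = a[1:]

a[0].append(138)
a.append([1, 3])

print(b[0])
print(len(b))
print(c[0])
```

Key concept: slice with nested mutation.
Step by step:
`a = [[4, 1], [9, 8], [5, 2]]` → a = [[4, 1], [9, 8], [5, 2]]
`b = a[:]` → b = [[4, 1], [9, 8], [5, 2]]
`c = a[1:]` → c = [[9, 8], [5, 2]]
`a[0].append(138)` → a = [[4, 1, 138], [9, 8], [5, 2]]; b = [[4, 1, 138], [9, 8], [5, 2]]
`a.append([1, 3])` → a = [[4, 1, 138], [9, 8], [5, 2], [1, 3]]
`print(b[0])` → prints [4, 1, 138]
`print(len(b))` → prints 3
`print(c[0])` → prints [9, 8]

Answer:
[4, 1, 138]
3
[9, 8]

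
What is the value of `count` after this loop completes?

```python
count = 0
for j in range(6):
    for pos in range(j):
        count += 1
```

Triangle number: 0+1+2+...+5
`count` takes the values: 0 → 1 → 2 → 3 → 4 → 5 → 6 → 7 → 8 → 9 → 10 → 11 → 12 → 13 → 14 → 15

Answer: 15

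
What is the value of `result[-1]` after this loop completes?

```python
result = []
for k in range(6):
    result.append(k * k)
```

Last element of squares 0 to 5
`result` takes the values: [] → [0] → [0, 1] → [0, 1, 4] → [0, 1, 4, 9] → [0, 1, 4, 9, 16] → [0, 1, 4, 9, 16, 25]
So `result[-1]` = 25

Answer: 25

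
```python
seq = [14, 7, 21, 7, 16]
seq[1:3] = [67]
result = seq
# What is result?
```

Trace:
`seq = [14, 7, 21, 7, 16]` → seq = [14, 7, 21, 7, 16]
`seq[1:3] = [67]` → seq = [14, 67, 7, 16]
`result = seq` → result = [14, 67, 7, 16]
So result = [14, 67, 7, 16]

Answer: [14, 67, 7, 16]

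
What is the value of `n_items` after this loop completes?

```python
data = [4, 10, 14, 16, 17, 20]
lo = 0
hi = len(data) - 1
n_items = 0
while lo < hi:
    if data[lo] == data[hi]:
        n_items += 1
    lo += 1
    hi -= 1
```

Count matching pairs from ends
`n_items` takes the values: 0

Answer: 0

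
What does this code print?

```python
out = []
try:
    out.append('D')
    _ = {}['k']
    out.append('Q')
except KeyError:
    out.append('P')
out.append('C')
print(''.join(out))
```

Execution trace: 'D' (try body) → 'P' (except KeyError) → 'C' (after the try/except). Output: DPC

Answer: DPC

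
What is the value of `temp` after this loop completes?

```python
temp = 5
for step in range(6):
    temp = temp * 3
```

Multiply by 3, 6 times: 5 * 3^6 = 3645
`temp` takes the values: 5 → 15 → 45 → 135 → 405 → 1215 → 3645

Answer: 3645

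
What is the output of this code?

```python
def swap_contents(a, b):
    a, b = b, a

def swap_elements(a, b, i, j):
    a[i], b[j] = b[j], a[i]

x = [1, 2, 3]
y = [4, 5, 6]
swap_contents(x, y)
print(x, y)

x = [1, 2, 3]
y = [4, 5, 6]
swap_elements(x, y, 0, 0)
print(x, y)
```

Key concept: parameter rebinding vs mutation.
Step by step:
`x = [1, 2, 3]` → x = [1, 2, 3]
`y = [4, 5, 6]` → y = [4, 5, 6]
`swap_contents(x, y)` → no visible change to tracked variables
`print(x, y)` → prints [1, 2, 3] [4, 5, 6]
`x = [1, 2, 3]` → x = [1, 2, 3]
`y = [4, 5, 6]` → y = [4, 5, 6]
`swap_elements(x, y, 0, 0)` → x = [4, 2, 3]; y = [1, 5, 6]
`print(x, y)` → prints [4, 2, 3] [1, 5, 6]

Answer:
[1, 2, 3] [4, 5, 6]
[4, 2, 3] [1, 5, 6]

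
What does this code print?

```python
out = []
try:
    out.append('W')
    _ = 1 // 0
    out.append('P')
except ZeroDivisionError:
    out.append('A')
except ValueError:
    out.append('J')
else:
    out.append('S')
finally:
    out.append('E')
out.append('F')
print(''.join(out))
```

Execution trace: 'W' (try body) → 'A' (except ZeroDivisionError) → 'E' (finally) → 'F' (after the try/except). Output: WAEF

Answer: WAEF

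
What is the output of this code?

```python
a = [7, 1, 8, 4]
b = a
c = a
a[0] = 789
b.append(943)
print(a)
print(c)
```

Key concept: multiple aliases.
Step by step:
`a = [7, 1, 8, 4]` → a = [7, 1, 8, 4]
`b = a` → b = [7, 1, 8, 4] (same object as a)
`c = a` → c = [7, 1, 8, 4] (same object as a, b)
`a[0] = 789` → a = [789, 1, 8, 4] (same object as b, c); b = [789, 1, 8, 4] (same object as a, c); c = [789, 1, 8, 4] (same object as a, b)
`b.append(943)` → a = [789, 1, 8, 4, 943] (same object as b, c); b = [789, 1, 8, 4, 943] (same object as a, c); c = [789, 1, 8, 4, 943] (same object as a, b)
`print(a)` → prints [789, 1, 8, 4, 943]
`print(c)` → prints [789, 1, 8, 4, 943]

Answer:
[789, 1, 8, 4, 943]
[789, 1, 8, 4, 943]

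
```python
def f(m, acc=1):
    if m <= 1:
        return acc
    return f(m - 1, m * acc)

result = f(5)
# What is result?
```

Accumulator trace (n, acc): (5, 1) -> (4, 5) -> (3, 20) -> (2, 60) -> (1, 120) -> return 120

Answer: 120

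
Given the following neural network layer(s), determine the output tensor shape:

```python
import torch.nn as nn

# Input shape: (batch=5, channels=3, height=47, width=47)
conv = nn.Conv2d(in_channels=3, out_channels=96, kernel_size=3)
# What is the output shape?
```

Input: (5, 3, 47, 47) -> Output: (5, 96, 45, 45)

Answer: (5, 96, 45, 45)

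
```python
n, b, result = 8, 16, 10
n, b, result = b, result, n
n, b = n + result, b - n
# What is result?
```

Trace:
`n, b, result = 8, 16, 10` → n = 8; b = 16; result = 10
`n, b, result = b, result, n` → n = 16; b = 10; result = 8
`n, b = n + result, b - n` → n = 24; b = -6
So result = 8

Answer: 8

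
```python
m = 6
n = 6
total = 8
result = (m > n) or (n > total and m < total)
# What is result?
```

Trace:
`m = 6` → m = 6
`n = 6` → n = 6
`total = 8` → total = 8
`result = (m > n) or (n > total and m < total)` → result = False
So result = False

Answer: False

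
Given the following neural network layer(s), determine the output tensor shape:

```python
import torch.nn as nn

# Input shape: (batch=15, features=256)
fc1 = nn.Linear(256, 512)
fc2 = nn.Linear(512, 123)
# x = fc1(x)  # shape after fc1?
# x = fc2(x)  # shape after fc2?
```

Input: (15, 256) -> after fc1: (15, 512) -> Output: (15, 123)

Answer: (15, 123)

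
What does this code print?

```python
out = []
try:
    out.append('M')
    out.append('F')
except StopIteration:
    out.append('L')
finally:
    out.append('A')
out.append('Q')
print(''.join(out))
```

Execution trace: 'M' (try body) → 'F' (try body, no exception) → 'A' (finally) → 'Q' (after the try/except). Output: MFAQ

Answer: MFAQ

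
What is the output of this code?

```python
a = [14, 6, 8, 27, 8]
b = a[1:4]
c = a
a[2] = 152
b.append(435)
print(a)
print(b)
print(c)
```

Key concept: slice vs alias.
Step by step:
`a = [14, 6, 8, 27, 8]` → a = [14, 6, 8, 27, 8]
`b = a[1:4]` → b = [6, 8, 27]
`c = a` → c = [14, 6, 8, 27, 8] (same object as a)
`a[2] = 152` → a = [14, 6, 152, 27, 8] (same object as c); c = [14, 6, 152, 27, 8] (same object as a)
`b.append(435)` → b = [6, 8, 27, 435]
`print(a)` → prints [14, 6, 152, 27, 8]
`print(b)` → prints [6, 8, 27, 435]
`print(c)` → prints [14, 6, 152, 27, 8]

Answer:
[14, 6, 152, 27, 8]
[6, 8, 27, 435]
[14, 6, 152, 27, 8]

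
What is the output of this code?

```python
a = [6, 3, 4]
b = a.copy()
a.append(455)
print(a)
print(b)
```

Key concept: list.copy() creates independent copy.
Step by step:
`a = [6, 3, 4]` → a = [6, 3, 4]
`b = a.copy()` → b = [6, 3, 4]
`a.append(455)` → a = [6, 3, 4, 455]
`print(a)` → prints [6, 3, 4, 455]
`print(b)` → prints [6, 3, 4]

Answer:
[6, 3, 4, 455]
[6, 3, 4]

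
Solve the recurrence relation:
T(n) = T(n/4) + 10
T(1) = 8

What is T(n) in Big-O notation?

Each step divides n by 4 and adds 10. After log_4(n) steps we reach T(1)=8. So T(n) = 10·log_4(n) + 8 = O(log n).

Answer: O(log n)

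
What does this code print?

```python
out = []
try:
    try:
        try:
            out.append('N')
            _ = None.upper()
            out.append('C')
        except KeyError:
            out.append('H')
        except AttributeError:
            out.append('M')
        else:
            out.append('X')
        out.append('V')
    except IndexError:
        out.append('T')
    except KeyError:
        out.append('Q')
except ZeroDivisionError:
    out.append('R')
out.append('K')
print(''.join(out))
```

Execution trace: 'N' (inner try body) → 'M' (inner except AttributeError) → 'V' (try body, no exception) → 'K' (after the try/except). Output: NMVK

Answer: NMVK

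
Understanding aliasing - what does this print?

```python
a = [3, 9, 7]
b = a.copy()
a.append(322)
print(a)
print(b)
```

Key concept: list.copy() creates independent copy.
Step by step:
`a = [3, 9, 7]` → a = [3, 9, 7]
`b = a.copy()` → b = [3, 9, 7]
`a.append(322)` → a = [3, 9, 7, 322]
`print(a)` → prints [3, 9, 7, 322]
`print(b)` → prints [3, 9, 7]

Answer:
[3, 9, 7, 322]
[3, 9, 7]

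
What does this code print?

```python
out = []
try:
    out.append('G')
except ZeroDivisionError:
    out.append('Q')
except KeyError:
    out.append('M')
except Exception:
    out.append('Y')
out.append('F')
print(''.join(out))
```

Execution trace: 'G' (try body, no exception) → 'F' (after the try/except). Output: GF

Answer: GF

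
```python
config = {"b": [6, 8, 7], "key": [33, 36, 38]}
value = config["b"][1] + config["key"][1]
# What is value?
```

Trace:
`config = {"b": [6, 8, 7], "key": [33, 36, 38]}` → config = {'b': [6, 8, 7], 'key': [33, 36, 38]}
`value = config["b"][1] + config["key"][1]` → value = 44
So value = 44

Answer: 44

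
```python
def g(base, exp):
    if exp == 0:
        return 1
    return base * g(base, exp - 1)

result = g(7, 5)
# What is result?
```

g(7, 5) = 7 * 7 * 7 * 7 * 7 = 16807

Answer: 16807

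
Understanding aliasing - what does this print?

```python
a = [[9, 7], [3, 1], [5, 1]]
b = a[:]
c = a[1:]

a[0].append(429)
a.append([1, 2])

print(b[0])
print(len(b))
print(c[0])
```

Key concept: slice with nested mutation.
Step by step:
`a = [[9, 7], [3, 1], [5, 1]]` → a = [[9, 7], [3, 1], [5, 1]]
`b = a[:]` → b = [[9, 7], [3, 1], [5, 1]]
`c = a[1:]` → c = [[3, 1], [5, 1]]
`a[0].append(429)` → a = [[9, 7, 429], [3, 1], [5, 1]]; b = [[9, 7, 429], [3, 1], [5, 1]]
`a.append([1, 2])` → a = [[9, 7, 429], [3, 1], [5, 1], [1, 2]]
`print(b[0])` → prints [9, 7, 429]
`print(len(b))` → prints 3
`print(c[0])` → prints [3, 1]

Answer:
[9, 7, 429]
3
[3, 1]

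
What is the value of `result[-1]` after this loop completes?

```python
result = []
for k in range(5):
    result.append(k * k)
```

Last element of squares 0 to 4
`result` takes the values: [] → [0] → [0, 1] → [0, 1, 4] → [0, 1, 4, 9] → [0, 1, 4, 9, 16]
So `result[-1]` = 16

Answer: 16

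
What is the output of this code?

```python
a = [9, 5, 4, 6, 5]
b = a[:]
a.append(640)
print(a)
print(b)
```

Key concept: slice [:] creates copy.
Step by step:
`a = [9, 5, 4, 6, 5]` → a = [9, 5, 4, 6, 5]
`b = a[:]` → b = [9, 5, 4, 6, 5]
`a.append(640)` → a = [9, 5, 4, 6, 5, 640]
`print(a)` → prints [9, 5, 4, 6, 5, 640]
`print(b)` → prints [9, 5, 4, 6, 5]

Answer:
[9, 5, 4, 6, 5, 640]
[9, 5, 4, 6, 5]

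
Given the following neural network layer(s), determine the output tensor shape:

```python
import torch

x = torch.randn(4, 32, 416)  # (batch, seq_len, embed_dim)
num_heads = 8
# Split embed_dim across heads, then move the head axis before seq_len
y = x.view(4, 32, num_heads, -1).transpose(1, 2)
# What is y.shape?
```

Input: (4, 32, 416) -> head_dim = 416 // 8 = 52; after view: (4, 32, 8, 52) -> after transpose(1, 2): (4, 8, 32, 52) -> Output: (4, 8, 32, 52)

Answer: (4, 8, 32, 52)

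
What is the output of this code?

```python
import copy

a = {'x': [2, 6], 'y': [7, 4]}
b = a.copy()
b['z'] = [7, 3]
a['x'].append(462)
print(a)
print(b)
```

Key concept: shallow copy of dict with mutable values.
Step by step:
`a = {'x': [2, 6], 'y': [7, 4]}` → a = {'x': [2, 6], 'y': [7, 4]}
`b = a.copy()` → b = {'x': [2, 6], 'y': [7, 4]}
`b['z'] = [7, 3]` → b = {'x': [2, 6], 'y': [7, 4], 'z': [7, 3]}
`a['x'].append(462)` → a = {'x': [2, 6, 462], 'y': [7, 4]}; b = {'x': [2, 6, 462], 'y': [7, 4], 'z': [7, 3]}
`print(a)` → prints {'x': [2, 6, 462], 'y': [7, 4]}
`print(b)` → prints {'x': [2, 6, 462], 'y': [7, 4], 'z': [7, 3]}

Answer:
{'x': [2, 6, 462], 'y': [7, 4]}
{'x': [2, 6, 462], 'y': [7, 4], 'z': [7, 3]}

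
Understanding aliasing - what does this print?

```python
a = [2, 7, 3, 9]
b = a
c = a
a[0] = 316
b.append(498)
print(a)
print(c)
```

Key concept: multiple aliases.
Step by step:
`a = [2, 7, 3, 9]` → a = [2, 7, 3, 9]
`b = a` → b = [2, 7, 3, 9] (same object as a)
`c = a` → c = [2, 7, 3, 9] (same object as a, b)
`a[0] = 316` → a = [316, 7, 3, 9] (same object as b, c); b = [316, 7, 3, 9] (same object as a, c); c = [316, 7, 3, 9] (same object as a, b)
`b.append(498)` → a = [316, 7, 3, 9, 498] (same object as b, c); b = [316, 7, 3, 9, 498] (same object as a, c); c = [316, 7, 3, 9, 498] (same object as a, b)
`print(a)` → prints [316, 7, 3, 9, 498]
`print(c)` → prints [316, 7, 3, 9, 498]

Answer:
[316, 7, 3, 9, 498]
[316, 7, 3, 9, 498]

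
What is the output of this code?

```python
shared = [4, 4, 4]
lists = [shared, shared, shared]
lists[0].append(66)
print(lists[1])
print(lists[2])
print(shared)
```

Key concept: list of same reference.
Step by step:
`shared = [4, 4, 4]` → shared = [4, 4, 4]
`lists = [shared, shared, shared]` → lists = [[4, 4, 4], [4, 4, 4], [4, 4, 4]]
`lists[0].append(66)` → shared = [4, 4, 4, 66]; lists = [[4, 4, 4, 66], [4, 4, 4, 66], [4, 4, 4, 66]]
`print(lists[1])` → prints [4, 4, 4, 66]
`print(lists[2])` → prints [4, 4, 4, 66]
`print(shared)` → prints [4, 4, 4, 66]

Answer:
[4, 4, 4, 66]
[4, 4, 4, 66]
[4, 4, 4, 66]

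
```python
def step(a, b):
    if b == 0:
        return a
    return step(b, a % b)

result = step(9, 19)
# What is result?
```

step(9, 19) -> step(19, 9) -> step(9, 1) -> step(1, 0) -> 1

Answer: 1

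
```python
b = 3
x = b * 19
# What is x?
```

Trace:
`b = 3` → b = 3
`x = b * 19` → x = 57
So x = 57

Answer: 57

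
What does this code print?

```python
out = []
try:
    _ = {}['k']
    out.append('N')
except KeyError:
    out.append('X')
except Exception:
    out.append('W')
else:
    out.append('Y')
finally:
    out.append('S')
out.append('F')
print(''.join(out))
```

Execution trace: 'X' (except KeyError) → 'S' (finally) → 'F' (after the try/except). Output: XSF

Answer: XSF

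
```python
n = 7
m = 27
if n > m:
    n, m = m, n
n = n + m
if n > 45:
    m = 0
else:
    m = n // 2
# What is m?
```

Trace:
`n = 7` → n = 7
`m = 27` → m = 27
`if n > m: ...` → n > m is False → no variable changes
`n = n + m` → n = 34
`if n > 45: ...` → n > 45 is False, take else branch → m = 17
So m = 17

Answer: 17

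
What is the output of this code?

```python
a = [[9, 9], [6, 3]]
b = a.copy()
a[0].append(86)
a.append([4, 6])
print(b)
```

Key concept: shallow copy with nested lists.
Step by step:
`a = [[9, 9], [6, 3]]` → a = [[9, 9], [6, 3]]
`b = a.copy()` → b = [[9, 9], [6, 3]]
`a[0].append(86)` → a = [[9, 9, 86], [6, 3]]; b = [[9, 9, 86], [6, 3]]
`a.append([4, 6])` → a = [[9, 9, 86], [6, 3], [4, 6]]
`print(b)` → prints [[9, 9, 86], [6, 3]]

Answer: [[9, 9, 86], [6, 3]]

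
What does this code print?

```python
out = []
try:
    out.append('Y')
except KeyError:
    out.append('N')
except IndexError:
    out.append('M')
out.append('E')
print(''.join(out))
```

Execution trace: 'Y' (try body, no exception) → 'E' (after the try/except). Output: YE

Answer: YE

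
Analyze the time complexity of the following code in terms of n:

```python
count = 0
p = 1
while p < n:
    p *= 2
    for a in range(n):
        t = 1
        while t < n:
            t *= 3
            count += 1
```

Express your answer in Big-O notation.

Each loop level contributes: log n × n × log n. Multiplying the contributions gives O(n log² n).

Answer: O(n log² n)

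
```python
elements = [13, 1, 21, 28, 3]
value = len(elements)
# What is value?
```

Trace:
`elements = [13, 1, 21, 28, 3]` → elements = [13, 1, 21, 28, 3]
`value = len(elements)` → value = 5
So value = 5

Answer: 5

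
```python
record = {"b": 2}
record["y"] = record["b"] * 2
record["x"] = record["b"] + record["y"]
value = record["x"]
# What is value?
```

Trace:
`record = {"b": 2}` → record = {'b': 2}
`record["y"] = record["b"] * 2` → record = {'b': 2, 'y': 4}
`record["x"] = record["b"] + record["y"]` → record = {'b': 2, 'y': 4, 'x': 6}
`value = record["x"]` → value = 6
So value = 6

Answer: 6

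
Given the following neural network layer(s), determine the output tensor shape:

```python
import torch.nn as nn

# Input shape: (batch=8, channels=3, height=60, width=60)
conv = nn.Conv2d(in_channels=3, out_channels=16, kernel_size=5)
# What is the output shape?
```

Input: (8, 3, 60, 60) -> Output: (8, 16, 56, 56)

Answer: (8, 16, 56, 56)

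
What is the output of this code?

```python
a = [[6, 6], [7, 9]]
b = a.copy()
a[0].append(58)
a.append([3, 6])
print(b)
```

Key concept: shallow copy with nested lists.
Step by step:
`a = [[6, 6], [7, 9]]` → a = [[6, 6], [7, 9]]
`b = a.copy()` → b = [[6, 6], [7, 9]]
`a[0].append(58)` → a = [[6, 6, 58], [7, 9]]; b = [[6, 6, 58], [7, 9]]
`a.append([3, 6])` → a = [[6, 6, 58], [7, 9], [3, 6]]
`print(b)` → prints [[6, 6, 58], [7, 9]]

Answer: [[6, 6, 58], [7, 9]]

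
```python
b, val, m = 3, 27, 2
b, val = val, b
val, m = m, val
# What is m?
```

Trace:
`b, val, m = 3, 27, 2` → b = 3; val = 27; m = 2
`b, val = val, b` → b = 27; val = 3
`val, m = m, val` → val = 2; m = 3
So m = 3

Answer: 3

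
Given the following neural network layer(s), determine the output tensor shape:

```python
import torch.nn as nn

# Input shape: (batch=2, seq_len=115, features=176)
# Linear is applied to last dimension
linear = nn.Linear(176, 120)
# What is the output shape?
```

Input: (2, 115, 176) -> Output: (2, 115, 120)

Answer: (2, 115, 120)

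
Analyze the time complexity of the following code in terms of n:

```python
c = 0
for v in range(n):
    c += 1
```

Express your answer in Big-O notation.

Each loop level contributes: n. Multiplying the contributions gives O(n).

Answer: O(n)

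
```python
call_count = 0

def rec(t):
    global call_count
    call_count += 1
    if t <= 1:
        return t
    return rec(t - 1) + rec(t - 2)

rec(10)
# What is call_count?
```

Calls(t) = 1 + Calls(t-1) + Calls(t-2); Calls(0)=Calls(1)=1. For t=10 this gives 177.

Answer: 177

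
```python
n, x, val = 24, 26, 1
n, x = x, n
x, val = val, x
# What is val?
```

Trace:
`n, x, val = 24, 26, 1` → n = 24; x = 26; val = 1
`n, x = x, n` → n = 26; x = 24
`x, val = val, x` → x = 1; val = 24
So val = 24

Answer: 24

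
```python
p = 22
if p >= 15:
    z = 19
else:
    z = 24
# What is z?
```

Trace:
`p = 22` → p = 22
`if p >= 15: ...` → p >= 15 is True → z = 19
So z = 19

Answer: 19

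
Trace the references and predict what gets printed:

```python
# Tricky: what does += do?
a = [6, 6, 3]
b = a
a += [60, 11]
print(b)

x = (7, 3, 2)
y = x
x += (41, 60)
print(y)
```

Key concept: += behavior differs for mutable vs immutable.
Step by step:
`a = [6, 6, 3]` → a = [6, 6, 3]
`b = a` → b = [6, 6, 3] (same object as a)
`a += [60, 11]` → a = [6, 6, 3, 60, 11] (same object as b); b = [6, 6, 3, 60, 11] (same object as a)
`print(b)` → prints [6, 6, 3, 60, 11]
`x = (7, 3, 2)` → x = (7, 3, 2)
`y = x` → y = (7, 3, 2)
`x += (41, 60)` → x = (7, 3, 2, 41, 60)
`print(y)` → prints (7, 3, 2)

Answer:
[6, 6, 3, 60, 11]
(7, 3, 2)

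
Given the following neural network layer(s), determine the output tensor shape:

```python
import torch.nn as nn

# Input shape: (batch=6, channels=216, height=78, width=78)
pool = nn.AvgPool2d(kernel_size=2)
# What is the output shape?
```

Input: (6, 216, 78, 78) -> Output: (6, 216, 39, 39)

Answer: (6, 216, 39, 39)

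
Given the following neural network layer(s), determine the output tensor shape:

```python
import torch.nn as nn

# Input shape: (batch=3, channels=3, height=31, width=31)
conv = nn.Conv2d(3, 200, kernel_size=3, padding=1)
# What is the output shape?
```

Input: (3, 3, 31, 31) -> Output: (3, 200, 31, 31)

Answer: (3, 200, 31, 31)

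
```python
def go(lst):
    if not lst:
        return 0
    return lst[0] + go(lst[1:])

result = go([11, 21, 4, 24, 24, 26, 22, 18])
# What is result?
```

11 + 21 + 4 + 24 + 24 + 26 + 22 + 18 + 0 = 150

Answer: 150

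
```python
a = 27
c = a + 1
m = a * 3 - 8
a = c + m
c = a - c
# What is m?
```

Trace:
`a = 27` → a = 27
`c = a + 1` → c = 28
`m = a * 3 - 8` → m = 73
`a = c + m` → a = 101
`c = a - c` → c = 73
So m = 73

Answer: 73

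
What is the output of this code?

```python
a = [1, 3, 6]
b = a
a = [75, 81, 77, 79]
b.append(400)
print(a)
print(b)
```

Key concept: rebinding vs mutation: a is rebound to a new list, b still points at the original.
Step by step:
`a = [1, 3, 6]` → a = [1, 3, 6]
`b = a` → b = [1, 3, 6] (same object as a)
`a = [75, 81, 77, 79]` → a = [75, 81, 77, 79]
`b.append(400)` → b = [1, 3, 6, 400]
`print(a)` → prints [75, 81, 77, 79]
`print(b)` → prints [1, 3, 6, 400]

Answer:
[75, 81, 77, 79]
[1, 3, 6, 400]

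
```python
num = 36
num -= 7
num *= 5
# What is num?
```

Trace:
`num = 36` → num = 36
`num -= 7` → num = 29
`num *= 5` → num = 145
So num = 145

Answer: 145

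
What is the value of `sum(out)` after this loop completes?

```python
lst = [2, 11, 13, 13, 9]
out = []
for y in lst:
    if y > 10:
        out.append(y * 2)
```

Sum of doubled values > 10
`out` takes the values: [] → [22] → [22, 26] → [22, 26, 26]
So `sum(out)` = 74

Answer: 74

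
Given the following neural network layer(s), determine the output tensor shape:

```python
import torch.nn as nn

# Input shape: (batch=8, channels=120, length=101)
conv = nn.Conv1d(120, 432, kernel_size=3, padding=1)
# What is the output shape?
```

Input: (8, 120, 101) -> Output: (8, 432, 101)

Answer: (8, 432, 101)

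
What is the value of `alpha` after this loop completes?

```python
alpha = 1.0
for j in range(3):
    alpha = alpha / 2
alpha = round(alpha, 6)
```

Halving LR 3 times: 1 / 2^3
`alpha` takes the values: 1.0 → 0.5 → 0.25 → 0.125

Answer: 0.125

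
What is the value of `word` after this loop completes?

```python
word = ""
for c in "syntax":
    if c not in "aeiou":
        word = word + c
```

Remove vowels from 'syntax'
`word` takes the values: "" → "s" → "sy" → "syn" → "synt" → "syntx"

Answer: "syntx"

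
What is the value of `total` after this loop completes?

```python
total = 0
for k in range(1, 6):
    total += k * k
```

Sum of squares 1² to 5² = 55
`total` takes the values: 0 → 1 → 5 → 14 → 30 → 55

Answer: 55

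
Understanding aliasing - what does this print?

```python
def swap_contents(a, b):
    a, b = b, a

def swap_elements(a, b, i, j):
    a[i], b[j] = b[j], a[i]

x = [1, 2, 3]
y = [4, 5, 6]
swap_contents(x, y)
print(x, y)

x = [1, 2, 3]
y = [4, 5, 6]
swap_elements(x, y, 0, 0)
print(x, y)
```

Key concept: parameter rebinding vs mutation.
Step by step:
`x = [1, 2, 3]` → x = [1, 2, 3]
`y = [4, 5, 6]` → y = [4, 5, 6]
`swap_contents(x, y)` → no visible change to tracked variables
`print(x, y)` → prints [1, 2, 3] [4, 5, 6]
`x = [1, 2, 3]` → x = [1, 2, 3]
`y = [4, 5, 6]` → y = [4, 5, 6]
`swap_elements(x, y, 0, 0)` → x = [4, 2, 3]; y = [1, 5, 6]
`print(x, y)` → prints [4, 2, 3] [1, 5, 6]

Answer:
[1, 2, 3] [4, 5, 6]
[4, 2, 3] [1, 5, 6]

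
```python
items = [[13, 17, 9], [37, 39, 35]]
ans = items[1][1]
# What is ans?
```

Trace:
`items = [[13, 17, 9], [37, 39, 35]]` → items = [[13, 17, 9], [37, 39, 35]]
`ans = items[1][1]` → ans = 39
So ans = 39

Answer: 39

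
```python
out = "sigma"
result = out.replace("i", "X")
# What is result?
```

Trace:
`out = "sigma"` → out = 'sigma'
`result = out.replace("i", "X")` → result = 'sXgma'
So result = 'sXgma'

Answer: 'sXgma'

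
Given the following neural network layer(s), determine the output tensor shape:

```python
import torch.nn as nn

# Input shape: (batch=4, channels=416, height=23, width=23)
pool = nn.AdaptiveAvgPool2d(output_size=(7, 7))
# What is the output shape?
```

Input: (4, 416, 23, 23) -> Output: (4, 416, 7, 7)

Answer: (4, 416, 7, 7)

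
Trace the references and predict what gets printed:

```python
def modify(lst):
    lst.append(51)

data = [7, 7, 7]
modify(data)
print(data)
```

Key concept: function modifies passed list.
Step by step:
`data = [7, 7, 7]` → data = [7, 7, 7]
`modify(data)` → data = [7, 7, 7, 51]
`print(data)` → prints [7, 7, 7, 51]

Answer: [7, 7, 7, 51]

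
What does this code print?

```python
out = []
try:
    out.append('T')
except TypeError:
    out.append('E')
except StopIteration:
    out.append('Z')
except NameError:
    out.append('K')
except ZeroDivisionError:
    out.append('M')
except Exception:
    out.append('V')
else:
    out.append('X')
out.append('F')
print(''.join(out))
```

Execution trace: 'T' (try body, no exception) → 'X' (else) → 'F' (after the try/except). Output: TXF

Answer: TXF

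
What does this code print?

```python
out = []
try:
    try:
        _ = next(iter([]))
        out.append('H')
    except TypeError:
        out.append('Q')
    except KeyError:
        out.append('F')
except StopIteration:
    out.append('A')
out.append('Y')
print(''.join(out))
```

Execution trace: 'A' (outer except StopIteration) → 'Y' (after the try/except). Output: AY

Answer: AY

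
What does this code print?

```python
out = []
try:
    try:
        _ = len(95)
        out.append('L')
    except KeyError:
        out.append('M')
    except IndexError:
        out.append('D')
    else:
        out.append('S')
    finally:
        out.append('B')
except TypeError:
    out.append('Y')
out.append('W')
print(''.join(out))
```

Execution trace: 'B' (inner finally) → 'Y' (outer except TypeError) → 'W' (after the try/except). Output: BYW

Answer: BYW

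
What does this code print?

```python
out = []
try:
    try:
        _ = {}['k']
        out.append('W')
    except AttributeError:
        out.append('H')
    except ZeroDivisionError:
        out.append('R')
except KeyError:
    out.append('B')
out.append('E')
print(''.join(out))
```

Execution trace: 'B' (outer except KeyError) → 'E' (after the try/except). Output: BE

Answer: BE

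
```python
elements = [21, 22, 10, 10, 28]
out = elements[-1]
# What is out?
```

Trace:
`elements = [21, 22, 10, 10, 28]` → elements = [21, 22, 10, 10, 28]
`out = elements[-1]` → out = 28
So out = 28

Answer: 28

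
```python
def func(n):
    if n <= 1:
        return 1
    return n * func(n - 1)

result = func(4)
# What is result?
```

func(4) = 4 * 3 * 2 * 1 = 24

Answer: 24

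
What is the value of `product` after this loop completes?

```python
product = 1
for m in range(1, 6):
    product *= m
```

5! = 120
`product` takes the values: 1 → 2 → 6 → 24 → 120

Answer: 120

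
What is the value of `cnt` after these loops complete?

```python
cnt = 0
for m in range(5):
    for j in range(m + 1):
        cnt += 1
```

Triangle: 1 + 2 + ... + 5
`cnt` takes the values: 0 → 1 → 2 → 3 → 4 → 5 → 6 → 7 → 8 → 9 → 10 → 11 → 12 → 13 → 14 → 15

Answer: 15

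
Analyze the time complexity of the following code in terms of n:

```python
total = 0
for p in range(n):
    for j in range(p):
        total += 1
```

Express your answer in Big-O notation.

Each loop level contributes: n × n. Multiplying the contributions gives O(n^2).

Answer: O(n^2)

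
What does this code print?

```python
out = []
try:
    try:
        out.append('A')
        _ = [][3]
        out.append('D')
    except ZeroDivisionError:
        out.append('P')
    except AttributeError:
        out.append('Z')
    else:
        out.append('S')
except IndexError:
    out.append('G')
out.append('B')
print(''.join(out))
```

Execution trace: 'A' (inner try body) → 'G' (outer except IndexError) → 'B' (after the try/except). Output: AGB

Answer: AGB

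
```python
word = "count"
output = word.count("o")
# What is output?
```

Trace:
`word = "count"` → word = 'count'
`output = word.count("o")` → output = 1
So output = 1

Answer: 1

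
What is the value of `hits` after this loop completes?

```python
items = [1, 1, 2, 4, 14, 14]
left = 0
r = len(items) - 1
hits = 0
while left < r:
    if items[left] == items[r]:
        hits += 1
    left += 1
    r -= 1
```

Count matching pairs from ends
`hits` takes the values: 0

Answer: 0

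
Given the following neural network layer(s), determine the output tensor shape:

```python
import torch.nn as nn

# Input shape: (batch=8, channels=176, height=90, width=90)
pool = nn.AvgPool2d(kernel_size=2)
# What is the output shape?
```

Input: (8, 176, 90, 90) -> Output: (8, 176, 45, 45)

Answer: (8, 176, 45, 45)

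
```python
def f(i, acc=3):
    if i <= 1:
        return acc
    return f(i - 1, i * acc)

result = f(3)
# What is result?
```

Accumulator trace (n, acc): (3, 3) -> (2, 9) -> (1, 18) -> return 18

Answer: 18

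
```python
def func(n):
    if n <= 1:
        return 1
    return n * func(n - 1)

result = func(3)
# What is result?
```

func(3) = 3 * 2 * 1 = 6

Answer: 6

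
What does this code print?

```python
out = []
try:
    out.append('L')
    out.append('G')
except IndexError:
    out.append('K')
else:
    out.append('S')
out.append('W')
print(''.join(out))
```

Execution trace: 'L' (try body) → 'G' (try body, no exception) → 'S' (else) → 'W' (after the try/except). Output: LGSW

Answer: LGSW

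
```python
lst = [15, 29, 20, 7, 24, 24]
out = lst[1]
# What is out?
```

Trace:
`lst = [15, 29, 20, 7, 24, 24]` → lst = [15, 29, 20, 7, 24, 24]
`out = lst[1]` → out = 29
So out = 29

Answer: 29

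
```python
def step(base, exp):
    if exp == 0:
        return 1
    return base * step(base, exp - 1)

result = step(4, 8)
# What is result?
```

step(4, 8) = 4 * 4 * 4 * 4 * 4 * 4 * 4 * 4 = 65536

Answer: 65536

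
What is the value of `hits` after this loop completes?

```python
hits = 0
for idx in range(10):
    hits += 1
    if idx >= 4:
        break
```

Loop breaks when idx reaches 4, hits is 5
`hits` takes the values: 0 → 1 → 2 → 3 → 4 → 5

Answer: 5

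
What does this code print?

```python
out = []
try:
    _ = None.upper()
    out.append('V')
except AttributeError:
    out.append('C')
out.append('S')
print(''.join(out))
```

Execution trace: 'C' (except AttributeError) → 'S' (after the try/except). Output: CS

Answer: CS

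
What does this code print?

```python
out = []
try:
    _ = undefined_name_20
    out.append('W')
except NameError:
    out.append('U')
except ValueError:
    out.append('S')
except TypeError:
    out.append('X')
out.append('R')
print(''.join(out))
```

Execution trace: 'U' (except NameError) → 'R' (after the try/except). Output: UR

Answer: UR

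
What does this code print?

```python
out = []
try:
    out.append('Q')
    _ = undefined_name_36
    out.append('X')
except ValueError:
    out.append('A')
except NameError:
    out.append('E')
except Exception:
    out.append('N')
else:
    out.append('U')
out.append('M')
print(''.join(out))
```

Execution trace: 'Q' (try body) → 'E' (except NameError) → 'M' (after the try/except). Output: QEM

Answer: QEM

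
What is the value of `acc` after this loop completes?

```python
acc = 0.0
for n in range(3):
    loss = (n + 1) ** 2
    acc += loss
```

Sum of squared losses 1² + 2² + ... + 3²
`acc` takes the values: 0.0 → 1.0 → 5.0 → 14.0

Answer: 14.0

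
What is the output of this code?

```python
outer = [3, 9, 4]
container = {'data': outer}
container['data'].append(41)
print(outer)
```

Key concept: dict holds reference to list.
Step by step:
`outer = [3, 9, 4]` → outer = [3, 9, 4]
`container = {'data': outer}` → container = {'data': [3, 9, 4]}
`container['data'].append(41)` → outer = [3, 9, 4, 41]; container = {'data': [3, 9, 4, 41]}
`print(outer)` → prints [3, 9, 4, 41]

Answer: [3, 9, 4, 41]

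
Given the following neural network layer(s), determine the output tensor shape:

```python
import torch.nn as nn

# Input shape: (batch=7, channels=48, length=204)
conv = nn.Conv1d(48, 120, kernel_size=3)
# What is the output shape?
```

Input: (7, 48, 204) -> Output: (7, 120, 202)

Answer: (7, 120, 202)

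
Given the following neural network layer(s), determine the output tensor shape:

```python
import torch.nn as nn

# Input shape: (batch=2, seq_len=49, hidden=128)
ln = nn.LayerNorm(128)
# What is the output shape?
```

Input: (2, 49, 128) -> Output: (2, 49, 128)

Answer: (2, 49, 128)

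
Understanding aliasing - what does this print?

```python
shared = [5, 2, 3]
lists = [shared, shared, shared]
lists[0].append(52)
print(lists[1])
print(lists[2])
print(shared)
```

Key concept: list of same reference.
Step by step:
`shared = [5, 2, 3]` → shared = [5, 2, 3]
`lists = [shared, shared, shared]` → lists = [[5, 2, 3], [5, 2, 3], [5, 2, 3]]
`lists[0].append(52)` → shared = [5, 2, 3, 52]; lists = [[5, 2, 3, 52], [5, 2, 3, 52], [5, 2, 3, 52]]
`print(lists[1])` → prints [5, 2, 3, 52]
`print(lists[2])` → prints [5, 2, 3, 52]
`print(shared)` → prints [5, 2, 3, 52]

Answer:
[5, 2, 3, 52]
[5, 2, 3, 52]
[5, 2, 3, 52]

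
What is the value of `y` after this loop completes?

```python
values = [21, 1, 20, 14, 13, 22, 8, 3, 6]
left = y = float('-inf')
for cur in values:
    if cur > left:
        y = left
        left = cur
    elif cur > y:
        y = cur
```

Second largest (with repeats) in [21, 1, 20, 14, 13, 22, 8, 3, 6]
`y` takes the values: -inf → 1 → 20 → 21

Answer: 21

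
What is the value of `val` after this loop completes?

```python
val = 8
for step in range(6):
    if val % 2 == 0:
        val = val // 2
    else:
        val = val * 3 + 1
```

Collatz-style transformation from 8
`val` takes the values: 8 → 4 → 2 → 1 → 4 → 2 → 1

Answer: 1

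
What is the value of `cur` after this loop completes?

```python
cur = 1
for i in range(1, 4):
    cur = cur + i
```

Start at 1, add 1 through 3
`cur` takes the values: 1 → 2 → 4 → 7

Answer: 7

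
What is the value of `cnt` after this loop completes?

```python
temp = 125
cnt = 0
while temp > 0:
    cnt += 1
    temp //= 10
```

Count digits by repeated division by 10
`cnt` takes the values: 0 → 1 → 2 → 3

Answer: 3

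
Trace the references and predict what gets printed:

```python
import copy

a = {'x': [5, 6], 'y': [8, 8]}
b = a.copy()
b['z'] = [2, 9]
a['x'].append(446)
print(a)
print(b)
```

Key concept: shallow copy of dict with mutable values.
Step by step:
`a = {'x': [5, 6], 'y': [8, 8]}` → a = {'x': [5, 6], 'y': [8, 8]}
`b = a.copy()` → b = {'x': [5, 6], 'y': [8, 8]}
`b['z'] = [2, 9]` → b = {'x': [5, 6], 'y': [8, 8], 'z': [2, 9]}
`a['x'].append(446)` → a = {'x': [5, 6, 446], 'y': [8, 8]}; b = {'x': [5, 6, 446], 'y': [8, 8], 'z': [2, 9]}
`print(a)` → prints {'x': [5, 6, 446], 'y': [8, 8]}
`print(b)` → prints {'x': [5, 6, 446], 'y': [8, 8], 'z': [2, 9]}

Answer:
{'x': [5, 6, 446], 'y': [8, 8]}
{'x': [5, 6, 446], 'y': [8, 8], 'z': [2, 9]}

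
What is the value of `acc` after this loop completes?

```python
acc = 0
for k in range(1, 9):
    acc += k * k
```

Sum of squares 1² to 8² = 204
`acc` takes the values: 0 → 1 → 5 → 14 → 30 → 55 → 91 → 140 → 204

Answer: 204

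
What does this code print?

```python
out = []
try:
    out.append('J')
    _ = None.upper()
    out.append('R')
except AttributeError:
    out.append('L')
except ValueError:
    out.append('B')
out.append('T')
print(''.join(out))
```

Execution trace: 'J' (try body) → 'L' (except AttributeError) → 'T' (after the try/except). Output: JLT

Answer: JLT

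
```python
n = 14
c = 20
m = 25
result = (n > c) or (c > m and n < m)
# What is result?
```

Trace:
`n = 14` → n = 14
`c = 20` → c = 20
`m = 25` → m = 25
`result = (n > c) or (c > m and n < m)` → result = False
So result = False

Answer: False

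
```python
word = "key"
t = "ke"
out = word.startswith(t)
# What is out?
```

Trace:
`word = "key"` → word = 'key'
`t = "ke"` → t = 'ke'
`out = word.startswith(t)` → out = True
So out = True

Answer: True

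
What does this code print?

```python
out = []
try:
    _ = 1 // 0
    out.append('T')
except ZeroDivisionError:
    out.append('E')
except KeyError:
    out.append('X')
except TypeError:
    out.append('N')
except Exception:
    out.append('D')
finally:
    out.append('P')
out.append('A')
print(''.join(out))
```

Execution trace: 'E' (except ZeroDivisionError) → 'P' (finally) → 'A' (after the try/except). Output: EPA

Answer: EPA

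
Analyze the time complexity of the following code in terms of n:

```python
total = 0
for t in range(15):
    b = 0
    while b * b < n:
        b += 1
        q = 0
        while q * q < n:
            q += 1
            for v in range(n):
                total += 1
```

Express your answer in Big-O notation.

Each loop level contributes: 1 × √n × √n × n. Multiplying the contributions gives O(n^2).

Answer: O(n^2)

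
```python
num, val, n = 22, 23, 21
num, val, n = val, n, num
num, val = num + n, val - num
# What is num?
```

Trace:
`num, val, n = 22, 23, 21` → num = 22; val = 23; n = 21
`num, val, n = val, n, num` → num = 23; val = 21; n = 22
`num, val = num + n, val - num` → num = 45; val = -2
So num = 45

Answer: 45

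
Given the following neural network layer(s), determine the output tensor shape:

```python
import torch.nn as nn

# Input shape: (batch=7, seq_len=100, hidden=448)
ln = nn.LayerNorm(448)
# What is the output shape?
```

Input: (7, 100, 448) -> Output: (7, 100, 448)

Answer: (7, 100, 448)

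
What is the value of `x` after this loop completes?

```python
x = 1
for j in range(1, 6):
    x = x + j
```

Start at 1, add 1 through 5
`x` takes the values: 1 → 2 → 4 → 7 → 11 → 16

Answer: 16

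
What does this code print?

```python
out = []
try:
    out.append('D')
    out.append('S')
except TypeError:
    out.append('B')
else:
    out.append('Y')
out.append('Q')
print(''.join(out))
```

Execution trace: 'D' (try body) → 'S' (try body, no exception) → 'Y' (else) → 'Q' (after the try/except). Output: DSYQ

Answer: DSYQ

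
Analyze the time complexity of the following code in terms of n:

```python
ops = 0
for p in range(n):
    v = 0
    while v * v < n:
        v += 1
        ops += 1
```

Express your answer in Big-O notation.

Each loop level contributes: n × √n. Multiplying the contributions gives O(n√n).

Answer: O(n√n)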